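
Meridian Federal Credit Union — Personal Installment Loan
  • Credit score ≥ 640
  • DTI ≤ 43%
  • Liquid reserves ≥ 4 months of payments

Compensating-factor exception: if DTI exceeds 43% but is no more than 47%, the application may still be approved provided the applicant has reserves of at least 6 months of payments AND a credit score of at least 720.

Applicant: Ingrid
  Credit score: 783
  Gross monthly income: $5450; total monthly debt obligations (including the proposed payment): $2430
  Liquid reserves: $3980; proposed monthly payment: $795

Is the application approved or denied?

Denied

Credit score 783 ≥ 640 (meets base)
DTI = 2,430/5,450 = 44.6% > 43% — standard DTI limit exceeded.
Liquid reserves cover 3,980/795 = 5.0 months — ≥ 4 required
DTI 44.6% is within the 43%–47% exception band; checking compensating factors.
Reserves 5.0 < 6 months; credit score 783 ≥ 720.
Override conditions not both satisfied; exception does not apply.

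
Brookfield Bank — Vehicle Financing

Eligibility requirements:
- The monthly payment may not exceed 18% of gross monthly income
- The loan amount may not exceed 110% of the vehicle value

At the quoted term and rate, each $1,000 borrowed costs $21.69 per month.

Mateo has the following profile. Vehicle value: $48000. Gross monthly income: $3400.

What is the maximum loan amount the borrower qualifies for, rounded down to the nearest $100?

Payment cap: 18% × $3,400 = $612/month.
At $21.69 per $1,000, that supports 612/21.69 × 1,000 ≈ $28,215 → $28,200.
LTV cap: 110% × $48,000 = $52,800 → $52,800.
Binding constraint: payment-to-income.

$28,200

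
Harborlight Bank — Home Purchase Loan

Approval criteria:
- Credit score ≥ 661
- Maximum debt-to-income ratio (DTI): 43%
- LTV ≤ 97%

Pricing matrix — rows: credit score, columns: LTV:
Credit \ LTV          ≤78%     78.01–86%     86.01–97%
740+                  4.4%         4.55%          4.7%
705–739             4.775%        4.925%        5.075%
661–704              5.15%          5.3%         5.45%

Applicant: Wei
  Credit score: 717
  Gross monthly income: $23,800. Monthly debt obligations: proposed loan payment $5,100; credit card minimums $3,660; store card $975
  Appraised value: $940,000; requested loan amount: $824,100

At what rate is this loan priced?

5.075%

Credit score 717 ≥ 661; Total monthly debts = (5,100 + 3,660 + 975) = 9,735. DTI: 9,735 ÷ 23,800 = 40.9%, within the 43% cap
Loan-to-value = 824,100/940,000 = 87.7% — pass (97% max)
Row: 717 falls in 705–739. Column: 87.7% falls in 86.01–97%. Rate = 5.075%.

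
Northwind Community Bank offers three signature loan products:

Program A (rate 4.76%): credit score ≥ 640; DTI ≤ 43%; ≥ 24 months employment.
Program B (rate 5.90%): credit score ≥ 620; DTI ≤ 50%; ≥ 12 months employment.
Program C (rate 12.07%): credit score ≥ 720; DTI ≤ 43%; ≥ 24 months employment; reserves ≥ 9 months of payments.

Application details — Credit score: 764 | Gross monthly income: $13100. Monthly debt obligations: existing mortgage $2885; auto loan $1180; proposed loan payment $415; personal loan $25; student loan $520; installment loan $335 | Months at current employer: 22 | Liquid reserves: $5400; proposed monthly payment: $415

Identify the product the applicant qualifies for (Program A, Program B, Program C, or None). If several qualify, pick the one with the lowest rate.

Program B

Total debts = (2,885 + 1,180 + 415 + 25 + 520 + 335) = 5,360; DTI = 5,360/13,100 = 40.9%.
Reserves = 5,400/415 = 13.0 months.
Program A: score 764 ≥ 640; DTI 40.9% ≤ 43%; employment 22 < 24 mo → does not qualify.
Program B: score 764 ≥ 620; DTI 40.9% ≤ 50%; employment 22 ≥ 12 mo → qualifies.
Program C: score 764 ≥ 720; DTI 40.9% ≤ 43%; employment 22 < 24 mo; reserves 13.0 ≥ 9 mo → does not qualify.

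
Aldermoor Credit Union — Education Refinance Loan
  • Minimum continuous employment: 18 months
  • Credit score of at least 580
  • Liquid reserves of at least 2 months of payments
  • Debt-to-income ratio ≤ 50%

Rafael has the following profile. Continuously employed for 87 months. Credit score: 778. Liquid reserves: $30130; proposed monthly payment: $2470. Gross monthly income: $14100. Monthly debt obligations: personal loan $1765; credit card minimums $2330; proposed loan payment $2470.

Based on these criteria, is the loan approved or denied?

Employment 87 ≥ 18 months
Credit score 778 ≥ 580 (meets)
Liquid reserves cover 30,130/2,470 = 12.2 months — ≥ 2 required
Total monthly debts = (1,765 + 2,330 + 2,470) = 6,565. DTI = 6,565/14,100 = 46.6% ≤ 50%
All criteria satisfied.

Approved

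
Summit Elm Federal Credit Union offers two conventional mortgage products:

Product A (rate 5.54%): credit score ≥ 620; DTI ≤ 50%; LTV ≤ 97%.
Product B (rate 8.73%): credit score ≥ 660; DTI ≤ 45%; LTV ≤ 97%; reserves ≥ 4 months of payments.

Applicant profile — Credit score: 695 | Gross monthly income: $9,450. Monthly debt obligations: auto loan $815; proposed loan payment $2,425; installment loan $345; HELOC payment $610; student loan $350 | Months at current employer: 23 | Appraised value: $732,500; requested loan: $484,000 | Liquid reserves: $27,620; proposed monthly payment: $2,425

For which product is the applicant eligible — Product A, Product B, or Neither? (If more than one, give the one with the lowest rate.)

Total debts = (815 + 2,425 + 345 + 610 + 350) = 4,545; DTI = 4,545/9,450 = 48.1%.
LTV = 484,000/732,500 = 66.1%.
Reserves = 27,620/2,425 = 11.4 months.
Product A: score 695 ≥ 620; DTI 48.1% ≤ 50%; LTV 66.1% ≤ 97% → qualifies.
Product B: score 695 ≥ 660; DTI 48.1% > 45%; LTV 66.1% ≤ 97%; reserves 11.4 ≥ 4 mo → does not qualify.

Product A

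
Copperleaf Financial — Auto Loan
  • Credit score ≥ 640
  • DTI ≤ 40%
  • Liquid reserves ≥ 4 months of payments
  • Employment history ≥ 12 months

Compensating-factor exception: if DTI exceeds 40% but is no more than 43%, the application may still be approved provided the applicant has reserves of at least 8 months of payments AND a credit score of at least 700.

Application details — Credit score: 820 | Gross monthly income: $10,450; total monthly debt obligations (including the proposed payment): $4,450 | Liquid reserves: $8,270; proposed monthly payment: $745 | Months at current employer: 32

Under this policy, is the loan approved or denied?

Credit score 820 ≥ 640 (meets base)
DTI: 4,450 ÷ 10,450 = 42.6%, over the 40% base limit.
Reserves: 8,270 ÷ 745 = 11.1 months (meets 4-month minimum)
Employment 32 ≥ 12 months
42.6% falls in the override range (40%–43%), so the compensating-factor test applies.
Override check — reserves: 11.1 mo (ok); score: 820 (ok).
Both compensating conditions met → exception applies.

Approved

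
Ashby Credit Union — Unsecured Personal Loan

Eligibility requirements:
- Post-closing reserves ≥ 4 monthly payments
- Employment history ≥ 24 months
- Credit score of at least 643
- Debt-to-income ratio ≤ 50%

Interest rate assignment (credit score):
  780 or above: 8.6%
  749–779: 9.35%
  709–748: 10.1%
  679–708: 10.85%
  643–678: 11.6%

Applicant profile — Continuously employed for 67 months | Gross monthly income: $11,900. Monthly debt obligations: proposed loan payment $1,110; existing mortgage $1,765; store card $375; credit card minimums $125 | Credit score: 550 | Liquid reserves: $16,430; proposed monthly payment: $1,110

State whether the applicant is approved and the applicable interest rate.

Denied

Credit score 550 < 643 (below minimum)
Reserves = 16,430/1,110 = 14.8 months ≥ 4
Total monthly debts = (1,110 + 1,765 + 375 + 125) = 3,375. DTI = 3,375/11,900 = 28.4% ≤ 50%
Employment 67 ≥ 24 months
Not all requirements met → denied.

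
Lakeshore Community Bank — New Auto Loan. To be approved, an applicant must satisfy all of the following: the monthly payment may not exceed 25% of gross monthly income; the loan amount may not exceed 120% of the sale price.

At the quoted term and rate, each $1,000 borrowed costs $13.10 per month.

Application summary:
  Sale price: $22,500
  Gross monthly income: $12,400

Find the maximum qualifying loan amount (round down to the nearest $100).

Payment cap: 25% × $12,400 = $3,100/month.
At $13.10 per $1,000, that supports 3,100/13.10 × 1,000 ≈ $236,641 → $236,600.
LTV cap: 120% × $22,500 = $27,000 → $27,000.
Binding constraint: loan-to-value.

$27,000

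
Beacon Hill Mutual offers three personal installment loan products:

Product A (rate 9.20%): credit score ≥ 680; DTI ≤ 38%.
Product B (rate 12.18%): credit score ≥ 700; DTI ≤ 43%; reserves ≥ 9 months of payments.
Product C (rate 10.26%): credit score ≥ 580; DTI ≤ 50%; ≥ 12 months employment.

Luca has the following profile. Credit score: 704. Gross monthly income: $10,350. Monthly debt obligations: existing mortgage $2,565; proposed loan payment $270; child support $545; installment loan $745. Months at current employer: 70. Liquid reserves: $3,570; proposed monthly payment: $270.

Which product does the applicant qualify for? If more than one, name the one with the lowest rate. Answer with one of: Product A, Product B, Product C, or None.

Product C

Total debts = (2,565 + 270 + 545 + 745) = 4,125; DTI = 4,125/10,350 = 39.9%.
Reserves = 3,570/270 = 13.2 months.
Product A: score 704 ≥ 680; DTI 39.9% > 38% → does not qualify.
Product B: score 704 ≥ 700; DTI 39.9% ≤ 43%; reserves 13.2 ≥ 9 mo → qualifies.
Product C: score 704 ≥ 580; DTI 39.9% ≤ 50%; employment 70 ≥ 12 mo → qualifies.
Qualifying: Product B, Product C. Lowest rate is 10.26% → Product C.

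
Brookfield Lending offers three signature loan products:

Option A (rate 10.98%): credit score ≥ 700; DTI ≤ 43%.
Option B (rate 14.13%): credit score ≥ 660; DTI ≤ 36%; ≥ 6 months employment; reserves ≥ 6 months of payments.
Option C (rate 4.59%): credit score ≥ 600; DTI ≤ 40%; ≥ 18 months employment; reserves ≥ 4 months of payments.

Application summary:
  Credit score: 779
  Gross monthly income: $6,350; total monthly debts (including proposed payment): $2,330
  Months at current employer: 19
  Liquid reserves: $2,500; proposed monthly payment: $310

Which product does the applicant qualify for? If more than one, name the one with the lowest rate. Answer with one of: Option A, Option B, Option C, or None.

DTI = 2,330/6,350 = 36.7%.
Reserves = 2,500/310 = 8.1 months.
Option A: score 779 ≥ 700; DTI 36.7% ≤ 43% → qualifies.
Option B: score 779 ≥ 660; DTI 36.7% > 36%; employment 19 ≥ 6 mo; reserves 8.1 ≥ 6 mo → does not qualify.
Option C: score 779 ≥ 600; DTI 36.7% ≤ 40%; employment 19 ≥ 18 mo; reserves 8.1 ≥ 4 mo → qualifies.
Qualifying: Option A, Option C. Lowest rate is 4.59% → Option C.

Option C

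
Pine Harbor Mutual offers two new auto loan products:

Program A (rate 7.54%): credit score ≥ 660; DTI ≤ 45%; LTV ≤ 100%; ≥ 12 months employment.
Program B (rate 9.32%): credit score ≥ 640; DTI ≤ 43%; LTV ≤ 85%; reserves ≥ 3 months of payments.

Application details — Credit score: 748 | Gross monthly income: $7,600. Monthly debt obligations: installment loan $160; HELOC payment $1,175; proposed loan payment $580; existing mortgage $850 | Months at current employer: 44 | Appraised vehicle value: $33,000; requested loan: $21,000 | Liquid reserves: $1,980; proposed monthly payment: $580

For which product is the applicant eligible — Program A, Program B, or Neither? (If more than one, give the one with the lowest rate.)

Total debts = (160 + 1,175 + 580 + 850) = 2,765; DTI = 2,765/7,600 = 36.4%.
LTV = 21,000/33,000 = 63.6%.
Reserves = 1,980/580 = 3.4 months.
Program A: score 748 ≥ 660; DTI 36.4% ≤ 45%; LTV 63.6% ≤ 100%; employment 44 ≥ 12 mo → qualifies.
Program B: score 748 ≥ 640; DTI 36.4% ≤ 43%; LTV 63.6% ≤ 85%; reserves 3.4 ≥ 3 mo → qualifies.
Qualifying: Program A, Program B. Lowest rate is 7.54% → Program A.

Program A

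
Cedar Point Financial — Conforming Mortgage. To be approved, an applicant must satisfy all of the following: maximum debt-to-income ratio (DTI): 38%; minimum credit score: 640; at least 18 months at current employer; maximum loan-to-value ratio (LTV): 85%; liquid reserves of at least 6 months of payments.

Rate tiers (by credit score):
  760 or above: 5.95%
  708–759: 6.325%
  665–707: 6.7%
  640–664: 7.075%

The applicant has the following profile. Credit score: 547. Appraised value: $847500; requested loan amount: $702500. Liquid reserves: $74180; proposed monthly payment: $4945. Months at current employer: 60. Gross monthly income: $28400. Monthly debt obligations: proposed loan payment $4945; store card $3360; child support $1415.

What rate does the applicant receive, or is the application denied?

Credit score 547 < 640 (below minimum)
Employment 60 ≥ 18 months
Reserves = 74,180/4,945 = 15.0 months ≥ 6
LTV = 702,500/847,500 = 82.9% ≤ 85%
Total monthly debts = (4,945 + 3,360 + 1,415) = 9,720. Debt-to-income = 9,720/28,400 = 34.2% — meets 38% limit
Not all requirements met → denied.

Denied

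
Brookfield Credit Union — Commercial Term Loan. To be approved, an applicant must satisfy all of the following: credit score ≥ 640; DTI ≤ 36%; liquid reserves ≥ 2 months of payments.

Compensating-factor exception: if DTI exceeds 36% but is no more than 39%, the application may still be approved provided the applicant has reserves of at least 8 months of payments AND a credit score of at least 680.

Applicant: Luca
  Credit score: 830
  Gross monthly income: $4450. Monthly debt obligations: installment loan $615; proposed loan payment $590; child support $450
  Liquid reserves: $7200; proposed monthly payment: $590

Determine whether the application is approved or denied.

Credit score 830 ≥ 640 (meets base)
Total debts = (615 + 590 + 450) = 1,655. DTI: 1,655 ÷ 4,450 = 37.2%, over the 36% base limit.
Reserves = 7,200/590 = 12.2 months ≥ 2
DTI 37.2% is within the 36%–39% exception band; checking compensating factors.
Override check — reserves: 12.2 mo (ok); score: 830 (ok).
Both override conditions satisfied; DTI exception granted.

Approved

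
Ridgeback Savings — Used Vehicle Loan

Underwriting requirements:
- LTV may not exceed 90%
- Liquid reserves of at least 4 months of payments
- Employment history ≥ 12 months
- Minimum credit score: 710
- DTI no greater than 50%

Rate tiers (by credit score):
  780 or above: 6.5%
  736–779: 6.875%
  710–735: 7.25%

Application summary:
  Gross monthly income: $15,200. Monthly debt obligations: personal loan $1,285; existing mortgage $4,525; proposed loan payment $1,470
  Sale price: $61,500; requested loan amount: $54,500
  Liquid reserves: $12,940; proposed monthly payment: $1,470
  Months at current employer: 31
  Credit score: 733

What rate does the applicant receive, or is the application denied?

Approved at 7.25%

Credit score 733 ≥ 710 (meets minimum)
LTV = 54,500/61,500 = 88.6% ≤ 90%
Reserves = 12,940/1,470 = 8.8 months ≥ 4
Total monthly debts = (1,285 + 4,525 + 1,470) = 7,280. DTI: 7,280 ÷ 15,200 = 47.9%, within the 50% cap
Employment 31 ≥ 12 months
All requirements met. Score 733 falls in the 710–735 tier → 7.25%.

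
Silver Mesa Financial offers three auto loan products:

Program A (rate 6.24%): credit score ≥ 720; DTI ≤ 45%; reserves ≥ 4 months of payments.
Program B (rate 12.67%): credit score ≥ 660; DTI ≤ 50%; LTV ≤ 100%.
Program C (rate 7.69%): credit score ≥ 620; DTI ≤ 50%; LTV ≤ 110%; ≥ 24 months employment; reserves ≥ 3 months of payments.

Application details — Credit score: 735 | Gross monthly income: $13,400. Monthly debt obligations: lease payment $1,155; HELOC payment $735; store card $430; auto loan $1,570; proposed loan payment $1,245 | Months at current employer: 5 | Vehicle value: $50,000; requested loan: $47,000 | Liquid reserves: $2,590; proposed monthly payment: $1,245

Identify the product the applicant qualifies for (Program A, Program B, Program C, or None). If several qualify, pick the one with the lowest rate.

Program B

Total debts = (1,155 + 735 + 430 + 1,570 + 1,245) = 5,135; DTI = 5,135/13,400 = 38.3%.
LTV = 47,000/50,000 = 94%.
Reserves = 2,590/1,245 = 2.1 months.
Program A: score 735 ≥ 720; DTI 38.3% ≤ 45%; reserves 2.1 < 4 mo → does not qualify.
Program B: score 735 ≥ 660; DTI 38.3% ≤ 50%; LTV 94% ≤ 100% → qualifies.
Program C: score 735 ≥ 620; DTI 38.3% ≤ 50%; LTV 94% ≤ 110%; employment 5 < 24 mo; reserves 2.1 < 3 mo → does not qualify.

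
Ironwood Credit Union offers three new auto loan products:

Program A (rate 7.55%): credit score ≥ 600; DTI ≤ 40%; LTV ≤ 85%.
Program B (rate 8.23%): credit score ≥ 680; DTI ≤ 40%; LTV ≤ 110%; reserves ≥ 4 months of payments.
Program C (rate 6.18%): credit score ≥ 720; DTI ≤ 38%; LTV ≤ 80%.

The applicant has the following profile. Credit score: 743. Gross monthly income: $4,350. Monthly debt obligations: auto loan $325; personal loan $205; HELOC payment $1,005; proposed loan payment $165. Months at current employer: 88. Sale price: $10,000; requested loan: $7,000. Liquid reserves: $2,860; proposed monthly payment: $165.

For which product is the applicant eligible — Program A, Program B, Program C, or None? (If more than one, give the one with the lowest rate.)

Total debts = (325 + 205 + 1,005 + 165) = 1,700; DTI = 1,700/4,350 = 39.1%.
LTV = 7,000/10,000 = 70%.
Reserves = 2,860/165 = 17.3 months.
Program A: score 743 ≥ 600; DTI 39.1% ≤ 40%; LTV 70% ≤ 85% → qualifies.
Program B: score 743 ≥ 680; DTI 39.1% ≤ 40%; LTV 70% ≤ 110%; reserves 17.3 ≥ 4 mo → qualifies.
Program C: score 743 ≥ 720; DTI 39.1% > 38%; LTV 70% ≤ 80% → does not qualify.
Qualifying: Program A, Program B. Lowest rate is 7.55% → Program A.

Program A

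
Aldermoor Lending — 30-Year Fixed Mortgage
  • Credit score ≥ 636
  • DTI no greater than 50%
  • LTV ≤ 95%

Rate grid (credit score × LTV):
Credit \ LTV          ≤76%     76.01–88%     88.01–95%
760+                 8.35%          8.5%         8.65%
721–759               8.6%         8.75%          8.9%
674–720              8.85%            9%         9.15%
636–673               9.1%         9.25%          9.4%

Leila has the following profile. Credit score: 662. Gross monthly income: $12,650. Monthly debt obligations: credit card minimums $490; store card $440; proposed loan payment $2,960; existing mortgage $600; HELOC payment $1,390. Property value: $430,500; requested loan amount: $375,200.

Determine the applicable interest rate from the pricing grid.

9.25%

Credit score 662 ≥ 636; Total monthly debts = (490 + 440 + 2,960 + 600 + 1,390) = 5,880. DTI = 5,880/12,650 = 46.5% ≤ 50%
Loan-to-value = 375,200/430,500 = 87.2% — pass (95% max)
Score 662 is in the 636–673 band; LTV 87.2% is in the 76.01–88% band → 9.25%.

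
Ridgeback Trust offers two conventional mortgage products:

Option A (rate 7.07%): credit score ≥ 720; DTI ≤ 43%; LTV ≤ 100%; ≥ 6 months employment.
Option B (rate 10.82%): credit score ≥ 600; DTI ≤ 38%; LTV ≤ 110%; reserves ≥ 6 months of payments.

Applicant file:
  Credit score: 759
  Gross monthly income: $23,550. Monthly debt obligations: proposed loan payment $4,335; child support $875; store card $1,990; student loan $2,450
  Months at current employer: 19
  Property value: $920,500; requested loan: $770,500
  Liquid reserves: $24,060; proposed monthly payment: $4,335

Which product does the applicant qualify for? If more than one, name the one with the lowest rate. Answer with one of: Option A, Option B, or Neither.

Total debts = (4,335 + 875 + 1,990 + 2,450) = 9,650; DTI = 9,650/23,550 = 41%.
LTV = 770,500/920,500 = 83.7%.
Reserves = 24,060/4,335 = 5.6 months.
Option A: score 759 ≥ 720; DTI 41% ≤ 43%; LTV 83.7% ≤ 100%; employment 19 ≥ 6 mo → qualifies.
Option B: score 759 ≥ 600; DTI 41% > 38%; LTV 83.7% ≤ 110%; reserves 5.6 < 6 mo → does not qualify.

Option A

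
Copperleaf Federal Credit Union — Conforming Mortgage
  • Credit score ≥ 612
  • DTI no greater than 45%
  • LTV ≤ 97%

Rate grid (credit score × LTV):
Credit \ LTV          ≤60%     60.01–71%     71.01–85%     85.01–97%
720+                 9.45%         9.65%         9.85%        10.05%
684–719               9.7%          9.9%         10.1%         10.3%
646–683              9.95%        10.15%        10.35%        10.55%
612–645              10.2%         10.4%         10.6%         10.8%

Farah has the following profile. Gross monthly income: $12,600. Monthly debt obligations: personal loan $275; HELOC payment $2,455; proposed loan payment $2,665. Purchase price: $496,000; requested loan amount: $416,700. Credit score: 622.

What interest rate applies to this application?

Credit score 622 ≥ 612; Total monthly debts = (275 + 2,455 + 2,665) = 5,395. DTI = 5,395/12,600 = 42.8% ≤ 45%
LTV = 416,700/496,000 = 84% ≤ 97%
Credit 622 → row 612–645; LTV 84% → column 71.01–85%. Grid cell → 10.6%.

10.6%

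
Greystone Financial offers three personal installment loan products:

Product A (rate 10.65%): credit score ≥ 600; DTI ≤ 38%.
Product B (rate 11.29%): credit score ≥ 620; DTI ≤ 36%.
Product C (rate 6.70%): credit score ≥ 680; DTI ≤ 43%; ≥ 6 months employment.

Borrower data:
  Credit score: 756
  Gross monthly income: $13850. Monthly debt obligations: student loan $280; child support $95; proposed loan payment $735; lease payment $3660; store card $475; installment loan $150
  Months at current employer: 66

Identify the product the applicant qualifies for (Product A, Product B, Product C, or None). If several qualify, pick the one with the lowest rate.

Total debts = (280 + 95 + 735 + 3,660 + 475 + 150) = 5,395; DTI = 5,395/13,850 = 39%.
Product A: score 756 ≥ 600; DTI 39% > 38% → does not qualify.
Product B: score 756 ≥ 620; DTI 39% > 36% → does not qualify.
Product C: score 756 ≥ 680; DTI 39% ≤ 43%; employment 66 ≥ 6 mo → qualifies.

Product C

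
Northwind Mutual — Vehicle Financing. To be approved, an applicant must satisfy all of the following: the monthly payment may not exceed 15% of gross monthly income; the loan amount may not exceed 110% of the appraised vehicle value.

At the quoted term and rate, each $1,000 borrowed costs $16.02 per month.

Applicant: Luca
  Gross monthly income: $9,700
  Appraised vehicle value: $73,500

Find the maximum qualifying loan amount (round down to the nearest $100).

$80,800

Payment cap: 15% × $9,700 = $1,455/month.
At $16.02 per $1,000, that supports 1,455/16.02 × 1,000 ≈ $90,823 → $90,800.
LTV cap: 110% × $73,500 = $80,850 → $80,800.
Binding constraint: loan-to-value.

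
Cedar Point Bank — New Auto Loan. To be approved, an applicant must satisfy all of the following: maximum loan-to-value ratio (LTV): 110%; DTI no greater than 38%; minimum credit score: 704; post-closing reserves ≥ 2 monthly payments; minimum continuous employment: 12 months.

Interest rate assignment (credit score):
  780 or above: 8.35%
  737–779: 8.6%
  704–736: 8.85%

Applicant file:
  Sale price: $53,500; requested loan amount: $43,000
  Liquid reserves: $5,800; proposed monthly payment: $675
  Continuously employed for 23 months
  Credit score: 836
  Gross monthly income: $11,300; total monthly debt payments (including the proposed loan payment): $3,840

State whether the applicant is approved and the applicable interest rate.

Approved at 8.35%

Credit score 836 ≥ 704 (meets minimum)
Reserves = 5,800/675 = 8.6 months ≥ 2
Employment 23 ≥ 12 months
LTV: 43,000 ÷ 53,500 = 80.4%, within 110% cap
Debt-to-income = 3,840/11,300 = 34% — meets 38% limit
All requirements met. Score 836 falls in the 780 or above tier → 8.35%.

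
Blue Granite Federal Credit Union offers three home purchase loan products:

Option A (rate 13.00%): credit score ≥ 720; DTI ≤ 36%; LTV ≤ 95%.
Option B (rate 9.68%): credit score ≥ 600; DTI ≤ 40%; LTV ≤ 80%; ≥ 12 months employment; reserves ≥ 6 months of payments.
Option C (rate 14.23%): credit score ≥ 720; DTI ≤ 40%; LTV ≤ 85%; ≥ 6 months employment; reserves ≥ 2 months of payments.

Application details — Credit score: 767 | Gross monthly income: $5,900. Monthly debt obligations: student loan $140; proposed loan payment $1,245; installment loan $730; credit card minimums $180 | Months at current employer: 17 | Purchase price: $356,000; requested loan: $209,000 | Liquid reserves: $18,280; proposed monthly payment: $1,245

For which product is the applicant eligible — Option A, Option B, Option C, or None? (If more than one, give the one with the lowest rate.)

Option B

Total debts = (140 + 1,245 + 730 + 180) = 2,295; DTI = 2,295/5,900 = 38.9%.
LTV = 209,000/356,000 = 58.7%.
Reserves = 18,280/1,245 = 14.7 months.
Option A: score 767 ≥ 720; DTI 38.9% > 36%; LTV 58.7% ≤ 95% → does not qualify.
Option B: score 767 ≥ 600; DTI 38.9% ≤ 40%; LTV 58.7% ≤ 80%; employment 17 ≥ 12 mo; reserves 14.7 ≥ 6 mo → qualifies.
Option C: score 767 ≥ 720; DTI 38.9% ≤ 40%; LTV 58.7% ≤ 85%; employment 17 ≥ 6 mo; reserves 14.7 ≥ 2 mo → qualifies.
Qualifying: Option B, Option C. Lowest rate is 9.68% → Option B.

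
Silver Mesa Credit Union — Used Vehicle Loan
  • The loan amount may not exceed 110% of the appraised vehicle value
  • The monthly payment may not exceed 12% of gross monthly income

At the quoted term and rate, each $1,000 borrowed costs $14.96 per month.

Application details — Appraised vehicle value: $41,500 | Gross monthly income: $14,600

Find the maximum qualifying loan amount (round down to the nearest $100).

Payment cap: 12% × $14,600 = $1,752/month.
At $14.96 per $1,000, that supports 1,752/14.96 × 1,000 ≈ $117,112 → $117,100.
LTV cap: 110% × $41,500 = $45,650 → $45,600.
Binding constraint: loan-to-value.

$45,600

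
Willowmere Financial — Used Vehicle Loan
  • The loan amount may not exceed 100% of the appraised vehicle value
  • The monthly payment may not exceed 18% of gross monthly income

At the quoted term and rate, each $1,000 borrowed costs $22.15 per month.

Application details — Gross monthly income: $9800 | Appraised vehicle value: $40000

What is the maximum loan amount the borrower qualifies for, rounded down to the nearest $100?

Payment cap: 18% × $9,800 = $1,764/month.
At $22.15 per $1,000, that supports 1,764/22.15 × 1,000 ≈ $79,638 → $79,600.
LTV cap: 100% × $40,000 = $40,000 → $40,000.
Binding constraint: loan-to-value.

$40,000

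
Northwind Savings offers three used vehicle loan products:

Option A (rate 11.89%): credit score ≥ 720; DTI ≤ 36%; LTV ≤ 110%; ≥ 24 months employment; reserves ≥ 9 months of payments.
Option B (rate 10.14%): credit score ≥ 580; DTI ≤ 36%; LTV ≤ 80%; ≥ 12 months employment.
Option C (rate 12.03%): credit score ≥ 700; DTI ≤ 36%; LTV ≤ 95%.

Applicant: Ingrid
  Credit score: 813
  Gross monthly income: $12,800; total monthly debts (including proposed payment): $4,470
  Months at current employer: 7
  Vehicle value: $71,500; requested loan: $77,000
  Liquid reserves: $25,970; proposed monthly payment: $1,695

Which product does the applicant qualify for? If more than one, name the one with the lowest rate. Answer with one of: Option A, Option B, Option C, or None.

DTI = 4,470/12,800 = 34.9%.
LTV = 77,000/71,500 = 107.7%.
Reserves = 25,970/1,695 = 15.3 months.
Option A: score 813 ≥ 720; DTI 34.9% ≤ 36%; LTV 107.7% ≤ 110%; employment 7 < 24 mo; reserves 15.3 ≥ 9 mo → does not qualify.
Option B: score 813 ≥ 580; DTI 34.9% ≤ 36%; LTV 107.7% > 80%; employment 7 < 12 mo → does not qualify.
Option C: score 813 ≥ 700; DTI 34.9% ≤ 36%; LTV 107.7% > 95% → does not qualify.

None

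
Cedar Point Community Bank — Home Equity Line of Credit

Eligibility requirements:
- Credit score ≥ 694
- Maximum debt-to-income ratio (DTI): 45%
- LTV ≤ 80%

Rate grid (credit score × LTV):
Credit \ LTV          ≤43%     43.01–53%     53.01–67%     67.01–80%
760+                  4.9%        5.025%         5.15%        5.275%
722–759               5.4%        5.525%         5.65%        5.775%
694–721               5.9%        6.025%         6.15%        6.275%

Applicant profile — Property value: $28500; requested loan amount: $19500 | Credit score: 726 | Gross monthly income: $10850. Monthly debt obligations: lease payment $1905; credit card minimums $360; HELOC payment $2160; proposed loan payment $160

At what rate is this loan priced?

Credit score 726 ≥ 694; Total monthly debts = (1,905 + 360 + 2,160 + 160) = 4,585. DTI = 4,585/10,850 = 42.3% ≤ 45%
Loan-to-value = 19,500/28,500 = 68.4% — pass (80% max)
Credit 726 → row 722–759; LTV 68.4% → column 67.01–80%. Grid cell → 5.775%.

5.775%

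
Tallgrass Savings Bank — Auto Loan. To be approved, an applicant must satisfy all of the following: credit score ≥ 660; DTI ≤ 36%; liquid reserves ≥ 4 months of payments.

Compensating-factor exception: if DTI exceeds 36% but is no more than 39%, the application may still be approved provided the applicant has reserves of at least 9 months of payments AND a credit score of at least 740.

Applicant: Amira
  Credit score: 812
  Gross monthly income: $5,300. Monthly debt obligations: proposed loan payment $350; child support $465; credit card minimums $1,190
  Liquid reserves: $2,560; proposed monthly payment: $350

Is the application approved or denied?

Credit score 812 ≥ 660 (meets base)
Total debts = (350 + 465 + 1,190) = 2,005. DTI = 2,005/5,300 = 37.8% > 36% — standard DTI limit exceeded.
Reserves = 2,560/350 = 7.3 months ≥ 4
37.8% falls in the override range (36%–39%), so the compensating-factor test applies.
Override check — reserves: 7.3 mo (short of 9); score: 812 (ok).
Compensating-factor requirement not fully met.

Denied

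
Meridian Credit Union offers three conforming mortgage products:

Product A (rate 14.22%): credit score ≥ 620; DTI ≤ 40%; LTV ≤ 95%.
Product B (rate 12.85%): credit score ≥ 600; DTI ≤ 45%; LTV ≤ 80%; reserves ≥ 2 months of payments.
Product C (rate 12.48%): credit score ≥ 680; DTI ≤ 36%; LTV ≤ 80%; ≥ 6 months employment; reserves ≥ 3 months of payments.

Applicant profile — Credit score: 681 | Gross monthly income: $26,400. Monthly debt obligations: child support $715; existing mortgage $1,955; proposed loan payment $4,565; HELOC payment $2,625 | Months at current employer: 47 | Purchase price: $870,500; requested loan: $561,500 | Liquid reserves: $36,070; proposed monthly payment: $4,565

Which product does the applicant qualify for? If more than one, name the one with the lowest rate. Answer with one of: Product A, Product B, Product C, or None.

Total debts = (715 + 1,955 + 4,565 + 2,625) = 9,860; DTI = 9,860/26,400 = 37.3%.
LTV = 561,500/870,500 = 64.5%.
Reserves = 36,070/4,565 = 7.9 months.
Product A: score 681 ≥ 620; DTI 37.3% ≤ 40%; LTV 64.5% ≤ 95% → qualifies.
Product B: score 681 ≥ 600; DTI 37.3% ≤ 45%; LTV 64.5% ≤ 80%; reserves 7.9 ≥ 2 mo → qualifies.
Product C: score 681 ≥ 680; DTI 37.3% > 36%; LTV 64.5% ≤ 80%; employment 47 ≥ 6 mo; reserves 7.9 ≥ 3 mo → does not qualify.
Qualifying: Product A, Product B. Lowest rate is 12.85% → Product B.

Product B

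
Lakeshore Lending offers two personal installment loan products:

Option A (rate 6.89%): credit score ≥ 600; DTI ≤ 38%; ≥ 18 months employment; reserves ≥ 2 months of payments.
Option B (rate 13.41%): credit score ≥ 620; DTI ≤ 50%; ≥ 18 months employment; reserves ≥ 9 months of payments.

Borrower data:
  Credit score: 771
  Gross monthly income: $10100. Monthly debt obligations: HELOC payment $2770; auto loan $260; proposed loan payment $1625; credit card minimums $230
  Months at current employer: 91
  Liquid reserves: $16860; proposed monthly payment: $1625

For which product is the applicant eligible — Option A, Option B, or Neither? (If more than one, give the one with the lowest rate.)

Total debts = (2,770 + 260 + 1,625 + 230) = 4,885; DTI = 4,885/10,100 = 48.4%.
Reserves = 16,860/1,625 = 10.4 months.
Option A: score 771 ≥ 600; DTI 48.4% > 38%; employment 91 ≥ 18 mo; reserves 10.4 ≥ 2 mo → does not qualify.
Option B: score 771 ≥ 620; DTI 48.4% ≤ 50%; employment 91 ≥ 18 mo; reserves 10.4 ≥ 9 mo → qualifies.

Option B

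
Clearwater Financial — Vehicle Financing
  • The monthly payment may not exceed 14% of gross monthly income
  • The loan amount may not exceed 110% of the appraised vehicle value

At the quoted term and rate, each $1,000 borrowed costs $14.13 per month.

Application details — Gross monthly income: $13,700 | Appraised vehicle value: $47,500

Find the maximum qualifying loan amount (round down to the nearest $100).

Payment cap: 14% × $13,700 = $1,918/month.
At $14.13 per $1,000, that supports 1,918/14.13 × 1,000 ≈ $135,739 → $135,700.
LTV cap: 110% × $47,500 = $52,250 → $52,200.
Binding constraint: loan-to-value.

$52,200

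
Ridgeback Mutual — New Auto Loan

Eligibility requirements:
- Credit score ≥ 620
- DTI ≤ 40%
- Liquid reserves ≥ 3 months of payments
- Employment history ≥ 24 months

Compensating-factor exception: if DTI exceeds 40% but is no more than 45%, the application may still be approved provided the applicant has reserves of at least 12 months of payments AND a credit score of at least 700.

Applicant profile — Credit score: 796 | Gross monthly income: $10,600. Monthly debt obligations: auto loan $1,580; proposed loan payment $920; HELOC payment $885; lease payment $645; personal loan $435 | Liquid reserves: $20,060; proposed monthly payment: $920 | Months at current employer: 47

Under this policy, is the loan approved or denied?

Credit score 796 ≥ 620 (meets base)
Total debts = (1,580 + 920 + 885 + 645 + 435) = 4,465. DTI = 4,465/10,600 = 42.1% > 40% — standard DTI limit exceeded.
Reserves = 20,060/920 = 21.8 months ≥ 3
Employment 47 ≥ 24 months
DTI 42.1% is within the 40%–45% exception band; checking compensating factors.
Reserves 21.8 ≥ 12 months; credit score 796 ≥ 700.
Both override conditions satisfied; DTI exception granted.

Approved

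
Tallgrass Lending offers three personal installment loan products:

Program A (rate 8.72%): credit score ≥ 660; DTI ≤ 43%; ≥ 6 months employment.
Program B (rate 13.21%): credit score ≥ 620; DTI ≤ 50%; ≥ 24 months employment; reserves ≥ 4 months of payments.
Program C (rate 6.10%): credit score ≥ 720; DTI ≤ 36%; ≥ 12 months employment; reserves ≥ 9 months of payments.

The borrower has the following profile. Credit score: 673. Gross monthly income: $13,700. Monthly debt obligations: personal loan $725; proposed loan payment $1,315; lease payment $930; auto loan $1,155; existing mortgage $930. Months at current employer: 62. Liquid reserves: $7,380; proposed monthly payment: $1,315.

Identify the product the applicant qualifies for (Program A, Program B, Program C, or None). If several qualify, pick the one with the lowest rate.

Total debts = (725 + 1,315 + 930 + 1,155 + 930) = 5,055; DTI = 5,055/13,700 = 36.9%.
Reserves = 7,380/1,315 = 5.6 months.
Program A: score 673 ≥ 660; DTI 36.9% ≤ 43%; employment 62 ≥ 6 mo → qualifies.
Program B: score 673 ≥ 620; DTI 36.9% ≤ 50%; employment 62 ≥ 24 mo; reserves 5.6 ≥ 4 mo → qualifies.
Program C: score 673 < 720; DTI 36.9% > 36%; employment 62 ≥ 12 mo; reserves 5.6 < 9 mo → does not qualify.
Qualifying: Program A, Program B. Lowest rate is 8.72% → Program A.

Program A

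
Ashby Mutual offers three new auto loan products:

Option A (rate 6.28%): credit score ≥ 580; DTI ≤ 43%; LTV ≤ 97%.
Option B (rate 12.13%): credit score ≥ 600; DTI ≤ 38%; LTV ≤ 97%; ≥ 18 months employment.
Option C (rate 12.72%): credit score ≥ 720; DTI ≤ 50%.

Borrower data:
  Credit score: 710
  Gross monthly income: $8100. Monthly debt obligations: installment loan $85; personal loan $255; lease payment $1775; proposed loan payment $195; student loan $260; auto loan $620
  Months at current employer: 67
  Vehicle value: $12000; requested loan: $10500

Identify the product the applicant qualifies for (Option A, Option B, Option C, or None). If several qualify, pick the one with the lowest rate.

Total debts = (85 + 255 + 1,775 + 195 + 260 + 620) = 3,190; DTI = 3,190/8,100 = 39.4%.
LTV = 10,500/12,000 = 87.5%.
Option A: score 710 ≥ 580; DTI 39.4% ≤ 43%; LTV 87.5% ≤ 97% → qualifies.
Option B: score 710 ≥ 600; DTI 39.4% > 38%; LTV 87.5% ≤ 97%; employment 67 ≥ 18 mo → does not qualify.
Option C: score 710 < 720; DTI 39.4% ≤ 50% → does not qualify.

Option A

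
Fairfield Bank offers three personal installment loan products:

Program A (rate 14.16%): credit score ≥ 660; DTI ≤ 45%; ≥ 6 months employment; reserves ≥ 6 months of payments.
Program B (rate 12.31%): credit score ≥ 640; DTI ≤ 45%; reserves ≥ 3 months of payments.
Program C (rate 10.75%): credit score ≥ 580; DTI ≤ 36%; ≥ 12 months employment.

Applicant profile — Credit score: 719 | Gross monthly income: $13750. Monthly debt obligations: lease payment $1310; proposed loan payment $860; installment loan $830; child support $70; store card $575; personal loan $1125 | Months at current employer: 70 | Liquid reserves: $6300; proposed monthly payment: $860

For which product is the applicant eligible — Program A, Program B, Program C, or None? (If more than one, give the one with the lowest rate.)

Program C

Total debts = (1,310 + 860 + 830 + 70 + 575 + 1,125) = 4,770; DTI = 4,770/13,750 = 34.7%.
Reserves = 6,300/860 = 7.3 months.
Program A: score 719 ≥ 660; DTI 34.7% ≤ 45%; employment 70 ≥ 6 mo; reserves 7.3 ≥ 6 mo → qualifies.
Program B: score 719 ≥ 640; DTI 34.7% ≤ 45%; reserves 7.3 ≥ 3 mo → qualifies.
Program C: score 719 ≥ 580; DTI 34.7% ≤ 36%; employment 70 ≥ 12 mo → qualifies.
Qualifying: Program A, Program B, Program C. Lowest rate is 10.75% → Program C.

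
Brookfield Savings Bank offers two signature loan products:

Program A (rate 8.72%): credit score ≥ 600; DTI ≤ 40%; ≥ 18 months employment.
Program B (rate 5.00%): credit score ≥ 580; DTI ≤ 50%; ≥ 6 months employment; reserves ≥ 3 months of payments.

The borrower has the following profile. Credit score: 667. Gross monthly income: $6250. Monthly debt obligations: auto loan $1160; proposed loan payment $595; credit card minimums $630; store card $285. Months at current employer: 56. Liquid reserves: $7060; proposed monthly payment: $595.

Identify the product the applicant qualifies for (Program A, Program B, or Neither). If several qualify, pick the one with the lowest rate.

Total debts = (1,160 + 595 + 630 + 285) = 2,670; DTI = 2,670/6,250 = 42.7%.
Reserves = 7,060/595 = 11.9 months.
Program A: score 667 ≥ 600; DTI 42.7% > 40%; employment 56 ≥ 18 mo → does not qualify.
Program B: score 667 ≥ 580; DTI 42.7% ≤ 50%; employment 56 ≥ 6 mo; reserves 11.9 ≥ 3 mo → qualifies.

Program B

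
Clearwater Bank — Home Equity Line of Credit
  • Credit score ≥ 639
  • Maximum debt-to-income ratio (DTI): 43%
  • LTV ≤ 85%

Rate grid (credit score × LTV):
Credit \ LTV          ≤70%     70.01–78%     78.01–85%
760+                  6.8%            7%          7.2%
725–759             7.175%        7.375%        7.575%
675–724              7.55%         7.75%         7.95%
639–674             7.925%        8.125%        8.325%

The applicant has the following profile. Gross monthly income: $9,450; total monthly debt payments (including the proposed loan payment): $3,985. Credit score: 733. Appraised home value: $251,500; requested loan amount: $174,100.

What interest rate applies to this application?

7.175%

Credit score 733 ≥ 639; Debt-to-income = 3,985/9,450 = 42.2% — meets 43% limit
LTV: 174,100 ÷ 251,500 = 69.2%, within 85% cap
Credit 733 → row 725–759; LTV 69.2% → column ≤70%. Grid cell → 7.175%.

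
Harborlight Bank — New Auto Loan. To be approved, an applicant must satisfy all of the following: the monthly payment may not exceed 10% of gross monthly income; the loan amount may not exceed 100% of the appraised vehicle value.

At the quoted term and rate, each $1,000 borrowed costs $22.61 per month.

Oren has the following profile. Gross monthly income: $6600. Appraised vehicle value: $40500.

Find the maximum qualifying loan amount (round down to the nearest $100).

Payment cap: 10% × $6,600 = $660/month.
At $22.61 per $1,000, that supports 660/22.61 × 1,000 ≈ $29,190 → $29,100.
LTV cap: 100% × $40,500 = $40,500 → $40,500.
Binding constraint: payment-to-income.

$29,100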